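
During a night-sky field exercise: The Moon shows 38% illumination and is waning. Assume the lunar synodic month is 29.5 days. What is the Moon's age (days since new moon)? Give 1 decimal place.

Invert f = (1 − cos θ)/2 to get cos θ = 1 − 2(0.38) = 0.240, hence θ₀ = arccos 0.240 = 76.1°.
Waning ⇒ past full, so θ = 360° − 76.1° = 283.9°.
Age = 29.5 × 283.9°/360° ≈ 23.26 days.

23.3 days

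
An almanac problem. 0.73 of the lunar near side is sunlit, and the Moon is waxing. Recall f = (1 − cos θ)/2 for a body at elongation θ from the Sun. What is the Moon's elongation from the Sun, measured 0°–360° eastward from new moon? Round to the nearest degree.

From f = (1 − cos θ)/2: cos θ = 1 − 2×0.73 = -0.460; arccos → 117.4°.
Before full moon the principal value applies: θ = 117.4°.

117°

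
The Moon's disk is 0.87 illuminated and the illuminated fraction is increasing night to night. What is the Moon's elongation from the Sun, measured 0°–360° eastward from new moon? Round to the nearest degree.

Invert f = (1 − cos θ)/2 to get cos θ = 1 − 2(0.87) = -0.740, hence θ₀ = arccos -0.740 = 137.7°.
The Moon is waxing (0°–180°), so θ = 137.7° directly.

138°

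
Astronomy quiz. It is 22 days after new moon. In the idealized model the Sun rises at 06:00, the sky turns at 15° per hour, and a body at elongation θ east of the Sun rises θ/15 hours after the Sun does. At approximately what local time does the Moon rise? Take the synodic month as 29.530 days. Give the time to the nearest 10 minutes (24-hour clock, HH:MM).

23:50

Elongation θ = 360° × 22/29.530 ≈ 268.2°.
Delay after the Sun = 268.2° / (15°/h) ≈ 17.88 h.
06:00 + 17.880 h ≈ 23:53 → 23:50 to the nearest ten minutes.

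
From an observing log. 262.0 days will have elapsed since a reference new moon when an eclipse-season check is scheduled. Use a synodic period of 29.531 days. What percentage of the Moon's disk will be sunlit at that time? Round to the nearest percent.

262.0 d spans 8 complete synodic months (8 × 29.531 = 236.25 d) plus 25.75 d.
The Moon has covered 25.75/29.531 of its cycle, so θ ≈ 360° × 25.75/29.531 = 313.9°.
With cos θ = 0.694, the lit fraction is (1 − 0.694)/2 ≈ 0.153, so 15%.

15%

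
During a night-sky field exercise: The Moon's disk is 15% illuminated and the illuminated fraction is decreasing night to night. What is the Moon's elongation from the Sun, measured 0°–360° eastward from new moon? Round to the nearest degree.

314°

cos θ = 1 − 2f = 0.700, giving a principal value of 45.6°.
A waning Moon lies in 180°–360°, so θ = 360° − 45.6° = 314.4°.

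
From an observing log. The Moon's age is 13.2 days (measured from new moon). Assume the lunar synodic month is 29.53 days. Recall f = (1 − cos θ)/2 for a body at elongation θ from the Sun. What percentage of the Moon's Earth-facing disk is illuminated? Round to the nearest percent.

97%

Elongation θ = 360° × 13.2/29.53 ≈ 160.9°.
With cos θ = (-0.945), the lit fraction is (1 − (-0.945))/2 ≈ 0.973, so 97%.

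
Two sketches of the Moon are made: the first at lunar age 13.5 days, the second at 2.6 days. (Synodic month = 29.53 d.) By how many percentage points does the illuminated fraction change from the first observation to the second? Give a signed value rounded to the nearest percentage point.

-91 percentage points

θ₁ = 360° × 13.5/29.53 = 164.6°, f₁ = (1 − cos θ₁)/2 = 0.982.
θ₂ = 360° × 2.6/29.53 = 31.7°, f₂ = (1 − cos θ₂)/2 = 0.075.
Change = f₂ − f₁ = -0.907 → -91 percentage points.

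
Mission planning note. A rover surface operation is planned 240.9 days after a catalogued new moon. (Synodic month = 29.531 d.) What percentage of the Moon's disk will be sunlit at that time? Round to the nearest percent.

23%

Reduce mod P: 240.9 − 8×29.531 = 4.65 d into the current lunation.
Phase angle: θ = 360°·(4.65 d)/(29.531 d) = 56.7°.
Illuminated fraction = (1 − cos 56.7°)/2 = (1 − 0.549)/2 ≈ 0.226, so 23%.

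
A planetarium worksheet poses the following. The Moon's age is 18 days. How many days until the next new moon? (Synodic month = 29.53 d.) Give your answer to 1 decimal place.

11.5 days

The next new moon completes the synodic month: 29.53 − 18 = 11.530 days.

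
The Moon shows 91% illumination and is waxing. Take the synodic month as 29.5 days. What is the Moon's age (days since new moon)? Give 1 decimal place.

11.9 days

cos θ = 1 − 2f = -0.820, giving a principal value of 145.1°.
The Moon is waxing (0°–180°), so θ = 145.1° directly.
Age = 29.5 × 145.1°/360° ≈ 11.89 days.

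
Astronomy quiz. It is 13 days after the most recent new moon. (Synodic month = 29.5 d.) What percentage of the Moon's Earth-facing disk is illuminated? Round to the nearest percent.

The Moon has covered 13/29.5 of its cycle, so θ ≈ 360° × 13/29.5 = 158.6°.
Illuminated fraction = (1 − cos 158.6°)/2 = (1 − (-0.931))/2 ≈ 0.966, so 97%.

97%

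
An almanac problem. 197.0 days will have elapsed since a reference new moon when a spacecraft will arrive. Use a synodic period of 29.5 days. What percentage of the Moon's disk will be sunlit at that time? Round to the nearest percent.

Reduce mod P: 197.0 − 6×29.5 = 20.00 d into the current lunation.
The Moon has covered 20.00/29.5 of its cycle, so θ ≈ 360° × 20.00/29.5 = 244.1°.
cos 244.1° = (-0.437), so f = (1 − (-0.437))/2 = 0.719, so 72%.

72%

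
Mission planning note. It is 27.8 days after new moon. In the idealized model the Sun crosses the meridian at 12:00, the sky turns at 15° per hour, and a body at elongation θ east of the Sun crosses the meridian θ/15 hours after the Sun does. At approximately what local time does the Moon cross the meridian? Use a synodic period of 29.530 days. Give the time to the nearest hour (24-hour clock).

The Moon has covered 27.8/29.530 of its cycle, so θ ≈ 360° × 27.8/29.530 = 338.9°.
The Moon trails the Sun by θ/15 = 338.9/15 ≈ 22.59 hours.
12:00 + 22.59 h ≈ 10:36 → 11:00 to the nearest hour.

11:00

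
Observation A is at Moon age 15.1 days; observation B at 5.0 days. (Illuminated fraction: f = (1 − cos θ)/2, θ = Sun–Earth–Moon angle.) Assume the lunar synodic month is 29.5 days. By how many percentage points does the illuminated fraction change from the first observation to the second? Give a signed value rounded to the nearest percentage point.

First observation: θ = 360°·15.1/29.5 = 184.3°, so f = 0.999.
Second observation: θ = 61.0°, f = 0.258.
Δf = 0.258 − 0.999 = -0.741, i.e. -74 pp.

-74 pp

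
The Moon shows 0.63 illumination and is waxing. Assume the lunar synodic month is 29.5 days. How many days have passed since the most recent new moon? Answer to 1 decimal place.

From f = (1 − cos θ)/2: cos θ = 1 − 2×0.63 = -0.260; arccos → 105.1°.
The Moon is waxing (0°–180°), so θ = 105.1° directly.
Age = 29.5 × 105.1°/360° ≈ 8.61 days.

8.6 days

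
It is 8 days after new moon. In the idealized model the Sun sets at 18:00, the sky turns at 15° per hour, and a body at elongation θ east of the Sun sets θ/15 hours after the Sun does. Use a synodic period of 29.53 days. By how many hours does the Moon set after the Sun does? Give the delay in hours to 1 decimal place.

6.5 h

The Moon has covered 8/29.53 of its cycle, so θ ≈ 360° × 8/29.53 = 97.5°.
The Moon trails the Sun by θ/15 = 97.5/15 ≈ 6.50 hours.
So the Moon sets 6.50 h after the Sun.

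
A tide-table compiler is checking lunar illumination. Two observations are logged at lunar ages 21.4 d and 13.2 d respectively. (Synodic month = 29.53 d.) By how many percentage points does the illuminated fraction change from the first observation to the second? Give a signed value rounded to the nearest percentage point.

+39 pp

First observation: θ = 360°·21.4/29.53 = 260.9°, so f = 0.579.
Second observation: θ = 160.9°, f = 0.973.
Δf = 0.973 − 0.579 = +0.393, i.e. +39 pp.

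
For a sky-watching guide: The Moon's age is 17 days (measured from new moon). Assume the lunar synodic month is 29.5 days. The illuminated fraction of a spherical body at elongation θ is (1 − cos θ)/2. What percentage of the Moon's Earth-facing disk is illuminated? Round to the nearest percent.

94%

Phase angle: θ = 360°·(17 d)/(29.5 d) = 207.5°.
cos 207.5° = (-0.887), so f = (1 − (-0.887))/2 = 0.944, so 94%.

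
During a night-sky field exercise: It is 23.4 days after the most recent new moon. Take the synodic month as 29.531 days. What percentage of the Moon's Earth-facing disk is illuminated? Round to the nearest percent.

The Moon has covered 23.4/29.531 of its cycle, so θ ≈ 360° × 23.4/29.531 = 285.3°.
Illuminated fraction = (1 − cos 285.3°)/2 = (1 − 0.263)/2 ≈ 0.368, so 37%.

37%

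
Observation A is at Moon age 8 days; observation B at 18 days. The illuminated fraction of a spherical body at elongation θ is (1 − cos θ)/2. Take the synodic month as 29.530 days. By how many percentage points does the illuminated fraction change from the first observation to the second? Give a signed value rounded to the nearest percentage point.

+32 pp

First observation: θ = 360°·8/29.530 = 97.5°, so f = 0.566.
Second observation: θ = 219.4°, f = 0.886.
Δf = 0.886 − 0.566 = +0.321, i.e. +32 pp.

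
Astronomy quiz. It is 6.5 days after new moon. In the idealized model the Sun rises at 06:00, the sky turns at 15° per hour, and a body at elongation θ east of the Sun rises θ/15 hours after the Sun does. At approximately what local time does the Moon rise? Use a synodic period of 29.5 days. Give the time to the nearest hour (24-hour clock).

11:00

Elongation θ = 360° × 6.5/29.5 ≈ 79.3°.
The Moon trails the Sun by θ/15 = 79.3/15 ≈ 5.29 hours.
06:00 + 5.29 h ≈ 11:17 → 11:00 to the nearest hour.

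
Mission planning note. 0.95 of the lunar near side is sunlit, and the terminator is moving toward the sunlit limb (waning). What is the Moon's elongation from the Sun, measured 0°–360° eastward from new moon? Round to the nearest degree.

206°

cos θ = 1 − 2f = -0.900, giving a principal value of 154.2°.
A waning Moon lies in 180°–360°, so θ = 360° − 154.2° = 205.8°.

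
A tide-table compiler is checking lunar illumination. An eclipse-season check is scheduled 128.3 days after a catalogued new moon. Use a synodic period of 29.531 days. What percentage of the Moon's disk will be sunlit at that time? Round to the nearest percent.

128.3/29.531 = 4.345 lunations, so 4 complete cycles and 10.18 d into the next.
The Moon has covered 10.18/29.531 of its cycle, so θ ≈ 360° × 10.18/29.531 = 124.1°.
Illuminated fraction = (1 − cos 124.1°)/2 = (1 − (-0.560))/2 ≈ 0.780, so 78%.

78%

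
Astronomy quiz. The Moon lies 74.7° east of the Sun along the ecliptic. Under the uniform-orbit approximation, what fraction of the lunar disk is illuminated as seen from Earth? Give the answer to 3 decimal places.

cos 74.7° = 0.264, so f = (1 − 0.264)/2 = 0.368.

0.368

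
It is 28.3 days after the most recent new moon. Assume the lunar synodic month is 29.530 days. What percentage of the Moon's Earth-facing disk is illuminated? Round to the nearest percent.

2%

Elongation θ = 360° × 28.3/29.530 ≈ 345.0°.
Illuminated fraction = (1 − cos 345.0°)/2 = (1 − 0.966)/2 ≈ 0.017, so 2%.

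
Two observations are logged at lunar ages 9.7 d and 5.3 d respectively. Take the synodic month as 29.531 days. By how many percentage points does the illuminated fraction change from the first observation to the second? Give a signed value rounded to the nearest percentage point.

θ₁ = 360° × 9.7/29.531 = 118.2°, f₁ = (1 − cos θ₁)/2 = 0.737.
θ₂ = 360° × 5.3/29.531 = 64.6°, f₂ = (1 − cos θ₂)/2 = 0.286.
Change = f₂ − f₁ = -0.451 → -45 percentage points.

-45 pp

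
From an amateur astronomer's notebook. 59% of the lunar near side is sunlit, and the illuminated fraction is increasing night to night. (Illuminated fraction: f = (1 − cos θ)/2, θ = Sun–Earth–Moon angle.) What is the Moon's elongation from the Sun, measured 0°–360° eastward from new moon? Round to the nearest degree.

100°

cos θ = 1 − 2f = -0.180, giving a principal value of 100.4°.
Waxing ⇒ before full, so θ = 100.4°.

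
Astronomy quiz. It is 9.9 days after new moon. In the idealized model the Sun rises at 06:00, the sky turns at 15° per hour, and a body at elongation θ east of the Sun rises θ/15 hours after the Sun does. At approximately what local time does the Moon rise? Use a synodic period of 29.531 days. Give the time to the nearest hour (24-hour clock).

14:00

Elongation θ = 360° × 9.9/29.531 ≈ 120.7°.
The Moon trails the Sun by θ/15 = 120.7/15 ≈ 8.05 hours.
06:00 + 8.05 h ≈ 14:03 → 14:00 to the nearest hour.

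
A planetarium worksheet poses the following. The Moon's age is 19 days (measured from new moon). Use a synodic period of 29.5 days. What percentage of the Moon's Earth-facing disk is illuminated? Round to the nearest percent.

81%

Elongation θ = 360° × 19/29.5 ≈ 231.9°.
With cos θ = (-0.618), the lit fraction is (1 − (-0.618))/2 ≈ 0.809, so 81%.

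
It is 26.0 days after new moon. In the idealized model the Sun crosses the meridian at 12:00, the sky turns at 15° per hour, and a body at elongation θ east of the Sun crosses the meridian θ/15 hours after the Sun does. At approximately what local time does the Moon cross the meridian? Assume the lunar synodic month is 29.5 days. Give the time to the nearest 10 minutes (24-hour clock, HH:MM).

09:10

The Moon has covered 26.0/29.5 of its cycle, so θ ≈ 360° × 26.0/29.5 = 317.3°.
Delay after the Sun = 317.3° / (15°/h) ≈ 21.15 h.
12:00 + 21.153 h ≈ 09:09 → 09:10 to the nearest ten minutes.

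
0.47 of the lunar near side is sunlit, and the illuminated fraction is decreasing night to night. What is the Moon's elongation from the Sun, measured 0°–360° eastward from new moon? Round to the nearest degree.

From f = (1 − cos θ)/2: cos θ = 1 − 2×0.47 = 0.060; arccos → 86.6°.
A waning Moon lies in 180°–360°, so θ = 360° − 86.6° = 273.4°.

273°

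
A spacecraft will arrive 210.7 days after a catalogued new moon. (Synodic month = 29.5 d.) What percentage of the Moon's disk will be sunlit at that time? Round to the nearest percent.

210.7/29.5 = 7.142 lunations, so 7 complete cycles and 4.20 d into the next.
Elongation θ = 360° × 4.20/29.5 ≈ 51.3°.
Illuminated fraction = (1 − cos 51.3°)/2 = (1 − 0.626)/2 ≈ 0.187, so 19%.

19%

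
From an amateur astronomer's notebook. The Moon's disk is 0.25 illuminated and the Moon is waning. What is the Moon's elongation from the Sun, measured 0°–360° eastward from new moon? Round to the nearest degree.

From f = (1 − cos θ)/2: cos θ = 1 − 2×0.25 = 0.500; arccos → 60.0°.
A waning Moon lies in 180°–360°, so θ = 360° − 60.0° = 300.0°.

300°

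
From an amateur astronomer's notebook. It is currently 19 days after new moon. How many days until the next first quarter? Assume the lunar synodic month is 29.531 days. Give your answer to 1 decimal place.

First quarter occurs at elongation 90°, i.e. at age 29.531 × 90/360 = 7.383 d.
Already past this cycle's first quarter; the next is at 7.383 + 29.531 = 36.914 d, so 36.914 − 19 = 17.914 days.

17.9 days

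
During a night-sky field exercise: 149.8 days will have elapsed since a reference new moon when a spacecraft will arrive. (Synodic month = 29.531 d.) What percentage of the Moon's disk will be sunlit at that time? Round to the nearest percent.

Reduce mod P: 149.8 − 5×29.531 = 2.15 d into the current lunation.
Phase angle: θ = 360°·(2.15 d)/(29.531 d) = 26.1°.
cos 26.1° = 0.898, so f = (1 − 0.898)/2 = 0.051, so 5%.

5%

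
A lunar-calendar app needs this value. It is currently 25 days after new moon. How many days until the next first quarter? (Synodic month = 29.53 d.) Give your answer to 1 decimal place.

First quarter is 0.25 of the way through the cycle: age 0.25 × 29.53 = 7.383 d.
This lunation's first quarter (7.383 d) has passed, so add one period: 36.913 − 25 = 11.913 days.

11.9 days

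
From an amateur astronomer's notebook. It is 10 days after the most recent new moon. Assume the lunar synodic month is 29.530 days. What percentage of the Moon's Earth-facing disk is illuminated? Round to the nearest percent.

76%

Phase angle: θ = 360°·(10 d)/(29.530 d) = 121.9°.
Illuminated fraction = (1 − cos 121.9°)/2 = (1 − (-0.529))/2 ≈ 0.764, so 76%.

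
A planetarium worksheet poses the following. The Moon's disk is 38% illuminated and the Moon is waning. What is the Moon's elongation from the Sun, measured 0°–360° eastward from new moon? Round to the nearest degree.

284°

Invert f = (1 − cos θ)/2 to get cos θ = 1 − 2(0.38) = 0.240, hence θ₀ = arccos 0.240 = 76.1°.
A waning Moon lies in 180°–360°, so θ = 360° − 76.1° = 283.9°.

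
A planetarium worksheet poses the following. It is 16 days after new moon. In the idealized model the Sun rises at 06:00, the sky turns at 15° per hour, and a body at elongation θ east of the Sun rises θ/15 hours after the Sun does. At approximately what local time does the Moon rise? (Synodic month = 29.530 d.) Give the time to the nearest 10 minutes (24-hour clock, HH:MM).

19:00

Elongation θ = 360° × 16/29.530 ≈ 195.1°.
The Moon trails the Sun by θ/15 = 195.1/15 ≈ 13.00 hours.
06:00 + 13.004 h ≈ 19:00 → 19:00 to the nearest ten minutes.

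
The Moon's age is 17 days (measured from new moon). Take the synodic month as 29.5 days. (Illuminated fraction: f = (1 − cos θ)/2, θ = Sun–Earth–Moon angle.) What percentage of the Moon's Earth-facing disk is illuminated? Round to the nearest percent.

Phase angle: θ = 360°·(17 d)/(29.5 d) = 207.5°.
cos 207.5° = (-0.887), so f = (1 − (-0.887))/2 = 0.944, so 94%.

94%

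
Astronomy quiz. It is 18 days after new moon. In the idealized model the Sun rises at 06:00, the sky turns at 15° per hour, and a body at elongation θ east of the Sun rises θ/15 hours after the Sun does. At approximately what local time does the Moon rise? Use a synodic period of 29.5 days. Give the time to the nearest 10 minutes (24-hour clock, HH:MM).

20:40

The Moon has covered 18/29.5 of its cycle, so θ ≈ 360° × 18/29.5 = 219.7°.
At 15° of sky rotation per hour, 219.7° corresponds to a 14.64 h lag.
06:00 + 14.644 h ≈ 20:39 → 20:40 to the nearest ten minutes.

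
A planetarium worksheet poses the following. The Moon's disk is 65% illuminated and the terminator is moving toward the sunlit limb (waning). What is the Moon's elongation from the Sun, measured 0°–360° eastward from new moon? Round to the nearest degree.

253°

From f = (1 − cos θ)/2: cos θ = 1 − 2×0.65 = -0.300; arccos → 107.5°.
Since the Moon is past full (waning), take the reflex angle: θ = 360° − 107.5° = 252.5°.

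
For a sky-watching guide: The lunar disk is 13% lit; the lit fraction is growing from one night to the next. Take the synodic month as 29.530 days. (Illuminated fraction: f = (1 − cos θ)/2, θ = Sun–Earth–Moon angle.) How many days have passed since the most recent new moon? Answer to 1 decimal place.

3.5 days

Invert f = (1 − cos θ)/2 to get cos θ = 1 − 2(0.13) = 0.740, hence θ₀ = arccos 0.740 = 42.3°.
Before full moon the principal value applies: θ = 42.3°.
Age = 29.530 × 42.3°/360° ≈ 3.47 days.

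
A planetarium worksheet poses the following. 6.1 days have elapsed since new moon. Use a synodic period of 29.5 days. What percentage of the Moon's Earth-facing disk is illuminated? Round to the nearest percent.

37%

Phase angle: θ = 360°·(6.1 d)/(29.5 d) = 74.4°.
cos 74.4° = 0.268, so f = (1 − 0.268)/2 = 0.366, so 37%.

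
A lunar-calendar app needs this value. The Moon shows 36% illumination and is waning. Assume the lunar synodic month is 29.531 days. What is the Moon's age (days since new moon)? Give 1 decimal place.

From f = (1 − cos θ)/2: cos θ = 1 − 2×0.36 = 0.280; arccos → 73.7°.
Waning ⇒ past full, so θ = 360° − 73.7° = 286.3°.
At 360°/29.531 d per day, 286.3° corresponds to 23.48 days.

23.5 days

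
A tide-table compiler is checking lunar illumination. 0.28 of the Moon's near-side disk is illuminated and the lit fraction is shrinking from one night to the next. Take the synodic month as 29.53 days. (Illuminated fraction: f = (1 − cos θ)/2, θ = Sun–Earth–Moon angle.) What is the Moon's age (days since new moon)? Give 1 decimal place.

Invert f = (1 − cos θ)/2 to get cos θ = 1 − 2(0.28) = 0.440, hence θ₀ = arccos 0.440 = 63.9°.
A waning Moon lies in 180°–360°, so θ = 360° − 63.9° = 296.1°.
That fraction of the synodic month is 296.1/360 × 29.53 d ≈ 24.29 d.

24.3 days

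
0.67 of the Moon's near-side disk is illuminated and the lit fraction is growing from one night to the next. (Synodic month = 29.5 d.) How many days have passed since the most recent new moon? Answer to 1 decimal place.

Invert f = (1 − cos θ)/2 to get cos θ = 1 − 2(0.67) = -0.340, hence θ₀ = arccos -0.340 = 109.9°.
The Moon is waxing (0°–180°), so θ = 109.9° directly.
Age = 29.5 × 109.9°/360° ≈ 9.00 days.

9.0 days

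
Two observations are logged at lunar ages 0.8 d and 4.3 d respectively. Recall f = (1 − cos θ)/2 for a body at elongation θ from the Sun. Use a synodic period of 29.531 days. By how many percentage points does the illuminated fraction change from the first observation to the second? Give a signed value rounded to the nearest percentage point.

First observation: θ = 360°·0.8/29.531 = 9.8°, so f = 0.007.
Second observation: θ = 52.4°, f = 0.195.
Δf = 0.195 − 0.007 = +0.188, i.e. +19 pp.

+19 pp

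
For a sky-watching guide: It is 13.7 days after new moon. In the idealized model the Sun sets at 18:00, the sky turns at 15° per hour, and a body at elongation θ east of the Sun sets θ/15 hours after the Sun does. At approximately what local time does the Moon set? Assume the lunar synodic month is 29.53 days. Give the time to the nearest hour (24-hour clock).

05:00

Elongation θ = 360° × 13.7/29.53 ≈ 167.0°.
The Moon trails the Sun by θ/15 = 167.0/15 ≈ 11.13 hours.
18:00 + 11.13 h ≈ 05:08 → 05:00 to the nearest hour.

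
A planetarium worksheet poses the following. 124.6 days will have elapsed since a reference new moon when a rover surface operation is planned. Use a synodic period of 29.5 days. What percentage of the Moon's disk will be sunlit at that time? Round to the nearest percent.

124.6/29.5 = 4.224 lunations, so 4 complete cycles and 6.60 d into the next.
The Moon has covered 6.60/29.5 of its cycle, so θ ≈ 360° × 6.60/29.5 = 80.5°.
Illuminated fraction = (1 − cos 80.5°)/2 = (1 − 0.164)/2 ≈ 0.418, so 42%.

42%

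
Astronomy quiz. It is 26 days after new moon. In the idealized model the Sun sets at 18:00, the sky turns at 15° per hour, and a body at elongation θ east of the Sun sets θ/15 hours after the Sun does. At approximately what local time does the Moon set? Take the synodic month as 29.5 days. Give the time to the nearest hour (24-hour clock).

The Moon has covered 26/29.5 of its cycle, so θ ≈ 360° × 26/29.5 = 317.3°.
Delay after the Sun = 317.3° / (15°/h) ≈ 21.15 h.
18:00 + 21.15 h ≈ 15:09 → 15:00 to the nearest hour.

15:00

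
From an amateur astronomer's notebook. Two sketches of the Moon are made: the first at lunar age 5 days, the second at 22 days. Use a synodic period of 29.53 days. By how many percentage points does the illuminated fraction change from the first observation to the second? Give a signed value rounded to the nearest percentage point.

+26 percentage points

First observation: θ = 360°·5/29.53 = 61.0°, so f = 0.257.
Second observation: θ = 268.2°, f = 0.516.
Δf = 0.516 − 0.257 = +0.258, i.e. +26 pp.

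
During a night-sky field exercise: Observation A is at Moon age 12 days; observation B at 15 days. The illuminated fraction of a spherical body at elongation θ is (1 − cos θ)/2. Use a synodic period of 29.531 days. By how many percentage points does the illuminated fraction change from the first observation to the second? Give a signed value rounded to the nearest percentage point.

First observation: θ = 360°·12/29.531 = 146.3°, so f = 0.916.
Second observation: θ = 182.9°, f = 0.999.
Δf = 0.999 − 0.916 = +0.083, i.e. +8 pp.

+8 pp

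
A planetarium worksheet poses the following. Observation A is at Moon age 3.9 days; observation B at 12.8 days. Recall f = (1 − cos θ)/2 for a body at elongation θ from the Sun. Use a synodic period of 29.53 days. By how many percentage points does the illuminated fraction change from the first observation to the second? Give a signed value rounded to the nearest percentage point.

θ₁ = 360° × 3.9/29.53 = 47.5°, f₁ = (1 − cos θ₁)/2 = 0.162.
θ₂ = 360° × 12.8/29.53 = 156.0°, f₂ = (1 − cos θ₂)/2 = 0.957.
Change = f₂ − f₁ = +0.794 → +79 percentage points.

+79 pp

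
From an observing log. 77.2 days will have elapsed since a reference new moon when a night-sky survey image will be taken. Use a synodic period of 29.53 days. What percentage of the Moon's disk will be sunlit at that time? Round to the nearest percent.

77.2/29.53 = 2.614 lunations, so 2 complete cycles and 18.14 d into the next.
Elongation θ = 360° × 18.14/29.53 ≈ 221.1°.
Illuminated fraction = (1 − cos 221.1°)/2 = (1 − (-0.753))/2 ≈ 0.877, so 88%.

88%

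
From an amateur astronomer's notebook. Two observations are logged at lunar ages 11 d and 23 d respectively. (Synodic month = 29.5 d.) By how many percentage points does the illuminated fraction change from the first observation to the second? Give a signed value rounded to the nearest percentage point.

-44 pp

θ₁ = 360° × 11/29.5 = 134.2°, f₁ = (1 − cos θ₁)/2 = 0.849.
θ₂ = 360° × 23/29.5 = 280.7°, f₂ = (1 − cos θ₂)/2 = 0.407.
Change = f₂ − f₁ = -0.441 → -44 percentage points.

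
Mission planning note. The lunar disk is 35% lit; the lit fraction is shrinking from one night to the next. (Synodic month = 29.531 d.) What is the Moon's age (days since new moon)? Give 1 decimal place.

23.6 days

Invert f = (1 − cos θ)/2 to get cos θ = 1 − 2(0.35) = 0.300, hence θ₀ = arccos 0.300 = 72.5°.
Waning ⇒ past full, so θ = 360° − 72.5° = 287.5°.
At 360°/29.531 d per day, 287.5° corresponds to 23.58 days.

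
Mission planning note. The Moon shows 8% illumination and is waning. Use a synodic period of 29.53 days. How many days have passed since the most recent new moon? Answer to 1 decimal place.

cos θ = 1 − 2f = 0.840, giving a principal value of 32.9°.
Since the Moon is past full (waning), take the reflex angle: θ = 360° − 32.9° = 327.1°.
That fraction of the synodic month is 327.1/360 × 29.53 d ≈ 26.83 d.

26.8 days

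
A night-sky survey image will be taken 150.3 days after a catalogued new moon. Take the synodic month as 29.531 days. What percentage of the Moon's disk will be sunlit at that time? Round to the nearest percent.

150.3 d spans 5 complete synodic months (5 × 29.531 = 147.66 d) plus 2.65 d.
Elongation θ = 360° × 2.65/29.531 ≈ 32.2°.
With cos θ = 0.846, the lit fraction is (1 − 0.846)/2 ≈ 0.077, so 8%.

8%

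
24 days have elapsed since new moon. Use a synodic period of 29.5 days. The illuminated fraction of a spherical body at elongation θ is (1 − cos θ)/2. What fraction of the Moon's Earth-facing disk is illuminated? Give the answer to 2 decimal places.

0.31

The Moon has covered 24/29.5 of its cycle, so θ ≈ 360° × 24/29.5 = 292.9°.
cos 292.9° = 0.389, so f = (1 − 0.389)/2 = 0.306.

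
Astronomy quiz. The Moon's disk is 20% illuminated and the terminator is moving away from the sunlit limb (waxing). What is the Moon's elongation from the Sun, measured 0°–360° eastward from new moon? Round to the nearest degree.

Invert f = (1 − cos θ)/2 to get cos θ = 1 − 2(0.20) = 0.600, hence θ₀ = arccos 0.600 = 53.1°.
The Moon is waxing (0°–180°), so θ = 53.1° directly.

53°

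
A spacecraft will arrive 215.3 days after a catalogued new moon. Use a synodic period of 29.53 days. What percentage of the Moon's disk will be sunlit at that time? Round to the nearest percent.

63%

215.3/29.53 = 7.291 lunations, so 7 complete cycles and 8.59 d into the next.
Elongation θ = 360° × 8.59/29.53 ≈ 104.7°.
Illuminated fraction = (1 − cos 104.7°)/2 = (1 − (-0.254))/2 ≈ 0.627, so 63%.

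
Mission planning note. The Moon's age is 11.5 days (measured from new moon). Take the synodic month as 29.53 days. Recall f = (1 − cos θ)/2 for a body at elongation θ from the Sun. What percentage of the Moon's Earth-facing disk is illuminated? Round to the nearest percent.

88%

Elongation θ = 360° × 11.5/29.53 ≈ 140.2°.
Illuminated fraction = (1 − cos 140.2°)/2 = (1 − (-0.768))/2 ≈ 0.884, so 88%.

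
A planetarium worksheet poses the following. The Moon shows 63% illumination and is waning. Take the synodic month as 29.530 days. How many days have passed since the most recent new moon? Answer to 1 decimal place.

20.9 days

cos θ = 1 − 2f = -0.260, giving a principal value of 105.1°.
Waning ⇒ past full, so θ = 360° − 105.1° = 254.9°.
Age = 29.530 × 254.9°/360° ≈ 20.91 days.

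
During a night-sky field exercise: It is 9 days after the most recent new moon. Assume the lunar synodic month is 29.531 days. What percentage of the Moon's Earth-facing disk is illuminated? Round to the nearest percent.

67%

Elongation θ = 360° × 9/29.531 ≈ 109.7°.
cos 109.7° = (-0.337), so f = (1 − (-0.337))/2 = 0.669, so 67%.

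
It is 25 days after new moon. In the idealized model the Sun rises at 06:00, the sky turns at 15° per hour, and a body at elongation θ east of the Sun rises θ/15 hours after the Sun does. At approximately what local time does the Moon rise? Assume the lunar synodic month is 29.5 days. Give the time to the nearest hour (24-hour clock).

02:00

The Moon has covered 25/29.5 of its cycle, so θ ≈ 360° × 25/29.5 = 305.1°.
The Moon trails the Sun by θ/15 = 305.1/15 ≈ 20.34 hours.
06:00 + 20.34 h ≈ 02:20 → 02:00 to the nearest hour.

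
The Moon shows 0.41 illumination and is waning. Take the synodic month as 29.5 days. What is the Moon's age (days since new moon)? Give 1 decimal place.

23.0 days

Invert f = (1 − cos θ)/2 to get cos θ = 1 − 2(0.41) = 0.180, hence θ₀ = arccos 0.180 = 79.6°.
A waning Moon lies in 180°–360°, so θ = 360° − 79.6° = 280.4°.
At 360°/29.5 d per day, 280.4° corresponds to 22.97 days.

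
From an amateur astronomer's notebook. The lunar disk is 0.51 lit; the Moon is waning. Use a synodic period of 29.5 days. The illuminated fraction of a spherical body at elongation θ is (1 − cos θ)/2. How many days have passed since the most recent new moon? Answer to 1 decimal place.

From f = (1 − cos θ)/2: cos θ = 1 − 2×0.51 = -0.020; arccos → 91.1°.
Since the Moon is past full (waning), take the reflex angle: θ = 360° − 91.1° = 268.9°.
Age = 29.5 × 268.9°/360° ≈ 22.03 days.

22.0 days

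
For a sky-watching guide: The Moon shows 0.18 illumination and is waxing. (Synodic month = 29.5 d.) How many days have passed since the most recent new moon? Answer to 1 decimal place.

4.1 days

From f = (1 − cos θ)/2: cos θ = 1 − 2×0.18 = 0.640; arccos → 50.2°.
The Moon is waxing (0°–180°), so θ = 50.2° directly.
Age = 29.5 × 50.2°/360° ≈ 4.11 days.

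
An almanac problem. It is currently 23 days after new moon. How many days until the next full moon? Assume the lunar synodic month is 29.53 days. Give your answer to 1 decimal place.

21.3 days

Full moon occurs at elongation 180°, i.e. at age 29.53 × 180/360 = 14.765 d.
This lunation's full moon (14.765 d) has passed, so add one period: 44.295 − 23 = 21.295 days.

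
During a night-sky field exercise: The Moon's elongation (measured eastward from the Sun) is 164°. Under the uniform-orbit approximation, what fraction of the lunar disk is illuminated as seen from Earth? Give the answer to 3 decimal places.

cos 164° = (-0.961), so f = (1 − (-0.961))/2 = 0.981.

0.981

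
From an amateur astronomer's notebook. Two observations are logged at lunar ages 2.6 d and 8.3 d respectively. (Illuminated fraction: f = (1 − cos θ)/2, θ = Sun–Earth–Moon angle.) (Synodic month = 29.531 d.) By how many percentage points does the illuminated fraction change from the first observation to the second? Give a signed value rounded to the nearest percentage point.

+52 pp

θ₁ = 360° × 2.6/29.531 = 31.7°, f₁ = (1 − cos θ₁)/2 = 0.075.
θ₂ = 360° × 8.3/29.531 = 101.2°, f₂ = (1 − cos θ₂)/2 = 0.597.
Change = f₂ − f₁ = +0.522 → +52 percentage points.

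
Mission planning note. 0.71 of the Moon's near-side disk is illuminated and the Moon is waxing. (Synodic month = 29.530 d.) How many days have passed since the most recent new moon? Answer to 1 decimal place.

Invert f = (1 − cos θ)/2 to get cos θ = 1 − 2(0.71) = -0.420, hence θ₀ = arccos -0.420 = 114.8°.
Before full moon the principal value applies: θ = 114.8°.
Age = 29.530 × 114.8°/360° ≈ 9.42 days.

9.4 days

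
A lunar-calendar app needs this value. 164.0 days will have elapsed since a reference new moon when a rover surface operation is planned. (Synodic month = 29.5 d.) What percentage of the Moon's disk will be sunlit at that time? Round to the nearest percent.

97%

164.0 d spans 5 complete synodic months (5 × 29.5 = 147.50 d) plus 16.50 d.
Elongation θ = 360° × 16.50/29.5 ≈ 201.4°.
With cos θ = (-0.931), the lit fraction is (1 − (-0.931))/2 ≈ 0.966, so 97%.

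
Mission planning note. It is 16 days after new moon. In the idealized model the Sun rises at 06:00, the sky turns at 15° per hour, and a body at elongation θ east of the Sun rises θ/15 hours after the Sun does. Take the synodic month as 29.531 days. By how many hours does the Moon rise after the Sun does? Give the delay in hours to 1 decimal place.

13.0 h

The Moon has covered 16/29.531 of its cycle, so θ ≈ 360° × 16/29.531 = 195.0°.
The Moon trails the Sun by θ/15 = 195.0/15 ≈ 13.00 hours.
So the Moon rises 13.00 h after the Sun.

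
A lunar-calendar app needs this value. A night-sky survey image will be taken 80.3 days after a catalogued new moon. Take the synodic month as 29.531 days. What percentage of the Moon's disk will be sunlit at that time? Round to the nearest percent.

60%

80.3 d spans 2 complete synodic months (2 × 29.531 = 59.06 d) plus 21.24 d.
The Moon has covered 21.24/29.531 of its cycle, so θ ≈ 360° × 21.24/29.531 = 258.9°.
cos 258.9° = (-0.192), so f = (1 − (-0.192))/2 = 0.596, so 60%.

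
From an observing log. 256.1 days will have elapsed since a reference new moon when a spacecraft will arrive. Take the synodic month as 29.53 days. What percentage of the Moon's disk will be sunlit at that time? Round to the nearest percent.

256.1/29.53 = 8.673 lunations, so 8 complete cycles and 19.86 d into the next.
The Moon has covered 19.86/29.53 of its cycle, so θ ≈ 360° × 19.86/29.53 = 242.1°.
Illuminated fraction = (1 − cos 242.1°)/2 = (1 − (-0.468))/2 ≈ 0.734, so 73%.

73%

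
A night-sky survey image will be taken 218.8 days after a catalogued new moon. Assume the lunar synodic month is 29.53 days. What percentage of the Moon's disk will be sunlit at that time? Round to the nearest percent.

218.8 d spans 7 complete synodic months (7 × 29.53 = 206.71 d) plus 12.09 d.
Phase angle: θ = 360°·(12.09 d)/(29.53 d) = 147.4°.
Illuminated fraction = (1 − cos 147.4°)/2 = (1 − (-0.842))/2 ≈ 0.921, so 92%.

92%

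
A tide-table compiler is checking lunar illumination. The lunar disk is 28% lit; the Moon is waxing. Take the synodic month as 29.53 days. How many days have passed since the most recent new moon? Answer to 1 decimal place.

From f = (1 − cos θ)/2: cos θ = 1 − 2×0.28 = 0.440; arccos → 63.9°.
The Moon is waxing (0°–180°), so θ = 63.9° directly.
Age = 29.53 × 63.9°/360° ≈ 5.24 days.

5.2 days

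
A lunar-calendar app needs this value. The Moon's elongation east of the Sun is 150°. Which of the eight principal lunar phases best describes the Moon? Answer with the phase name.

waxing gibbous

150° lies in the waxing gibbous sector of the 8-phase cycle.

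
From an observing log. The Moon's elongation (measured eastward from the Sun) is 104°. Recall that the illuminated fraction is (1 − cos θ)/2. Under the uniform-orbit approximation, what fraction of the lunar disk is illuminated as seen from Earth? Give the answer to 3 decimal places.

cos 104° = (-0.242), so f = (1 − (-0.242))/2 = 0.621.

0.621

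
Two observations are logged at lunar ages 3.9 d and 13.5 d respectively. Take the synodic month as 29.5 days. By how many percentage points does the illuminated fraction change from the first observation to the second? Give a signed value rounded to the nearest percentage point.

+82 percentage points

θ₁ = 360° × 3.9/29.5 = 47.6°, f₁ = (1 − cos θ₁)/2 = 0.163.
θ₂ = 360° × 13.5/29.5 = 164.7°, f₂ = (1 − cos θ₂)/2 = 0.982.
Change = f₂ − f₁ = +0.820 → +82 percentage points.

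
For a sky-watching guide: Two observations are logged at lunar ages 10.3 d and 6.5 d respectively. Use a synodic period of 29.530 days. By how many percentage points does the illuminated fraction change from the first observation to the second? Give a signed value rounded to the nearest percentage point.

First observation: θ = 360°·10.3/29.530 = 125.6°, so f = 0.791.
Second observation: θ = 79.2°, f = 0.407.
Δf = 0.407 − 0.791 = -0.384, i.e. -38 pp.

-38 percentage points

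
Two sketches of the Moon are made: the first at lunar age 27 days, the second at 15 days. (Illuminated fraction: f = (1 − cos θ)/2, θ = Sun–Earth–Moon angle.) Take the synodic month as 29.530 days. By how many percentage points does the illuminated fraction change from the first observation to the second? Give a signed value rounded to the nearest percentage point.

θ₁ = 360° × 27/29.530 = 329.2°, f₁ = (1 − cos θ₁)/2 = 0.071.
θ₂ = 360° × 15/29.530 = 182.9°, f₂ = (1 − cos θ₂)/2 = 0.999.
Change = f₂ − f₁ = +0.929 → +93 percentage points.

+93 percentage points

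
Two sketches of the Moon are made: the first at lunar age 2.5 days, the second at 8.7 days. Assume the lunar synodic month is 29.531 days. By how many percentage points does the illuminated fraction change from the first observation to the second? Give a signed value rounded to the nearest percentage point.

+57 pp

First observation: θ = 360°·2.5/29.531 = 30.5°, so f = 0.069.
Second observation: θ = 106.1°, f = 0.638.
Δf = 0.638 − 0.069 = +0.569, i.e. +57 pp.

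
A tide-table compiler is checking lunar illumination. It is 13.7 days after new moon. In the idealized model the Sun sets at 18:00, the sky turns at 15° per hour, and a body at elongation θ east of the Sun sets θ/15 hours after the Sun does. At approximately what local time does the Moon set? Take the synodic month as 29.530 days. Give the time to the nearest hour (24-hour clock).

The Moon has covered 13.7/29.530 of its cycle, so θ ≈ 360° × 13.7/29.530 = 167.0°.
At 15° of sky rotation per hour, 167.0° corresponds to a 11.13 h lag.
18:00 + 11.13 h ≈ 05:08 → 05:00 to the nearest hour.

05:00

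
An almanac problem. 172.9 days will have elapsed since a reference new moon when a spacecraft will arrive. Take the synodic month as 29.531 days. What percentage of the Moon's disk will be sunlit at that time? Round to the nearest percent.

19%

172.9/29.531 = 5.855 lunations, so 5 complete cycles and 25.25 d into the next.
Elongation θ = 360° × 25.25/29.531 ≈ 307.8°.
With cos θ = 0.612, the lit fraction is (1 − 0.612)/2 ≈ 0.194, so 19%.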